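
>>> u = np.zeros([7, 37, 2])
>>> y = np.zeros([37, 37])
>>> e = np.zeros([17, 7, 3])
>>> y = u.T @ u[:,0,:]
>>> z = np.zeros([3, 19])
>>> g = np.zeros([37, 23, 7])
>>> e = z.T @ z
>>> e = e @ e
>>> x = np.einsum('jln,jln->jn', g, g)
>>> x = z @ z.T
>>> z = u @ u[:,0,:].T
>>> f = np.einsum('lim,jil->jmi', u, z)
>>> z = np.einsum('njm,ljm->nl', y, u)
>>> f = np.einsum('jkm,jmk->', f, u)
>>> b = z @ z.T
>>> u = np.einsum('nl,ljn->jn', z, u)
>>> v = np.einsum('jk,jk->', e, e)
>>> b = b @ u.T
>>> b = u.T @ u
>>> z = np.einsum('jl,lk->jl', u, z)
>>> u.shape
(37, 2)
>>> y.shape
(2, 37, 2)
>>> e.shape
(19, 19)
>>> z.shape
(37, 2)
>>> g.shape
(37, 23, 7)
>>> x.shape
(3, 3)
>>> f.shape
()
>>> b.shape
(2, 2)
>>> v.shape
()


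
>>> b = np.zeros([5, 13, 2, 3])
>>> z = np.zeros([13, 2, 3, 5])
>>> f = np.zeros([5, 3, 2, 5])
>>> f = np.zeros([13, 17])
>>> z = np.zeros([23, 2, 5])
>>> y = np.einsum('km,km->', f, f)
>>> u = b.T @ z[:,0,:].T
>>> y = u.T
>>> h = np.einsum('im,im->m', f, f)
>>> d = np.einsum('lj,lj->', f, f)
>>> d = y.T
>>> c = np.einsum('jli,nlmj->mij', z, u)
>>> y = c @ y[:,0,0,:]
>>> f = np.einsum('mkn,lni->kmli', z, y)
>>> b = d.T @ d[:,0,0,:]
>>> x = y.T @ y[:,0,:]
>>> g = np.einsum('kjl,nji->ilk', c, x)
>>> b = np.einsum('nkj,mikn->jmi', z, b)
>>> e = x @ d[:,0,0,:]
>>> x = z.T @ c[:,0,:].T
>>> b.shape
(5, 23, 13)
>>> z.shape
(23, 2, 5)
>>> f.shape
(2, 23, 13, 3)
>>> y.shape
(13, 5, 3)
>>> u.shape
(3, 2, 13, 23)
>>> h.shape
(17,)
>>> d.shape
(3, 2, 13, 23)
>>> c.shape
(13, 5, 23)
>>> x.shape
(5, 2, 13)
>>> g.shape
(3, 23, 13)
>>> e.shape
(3, 5, 23)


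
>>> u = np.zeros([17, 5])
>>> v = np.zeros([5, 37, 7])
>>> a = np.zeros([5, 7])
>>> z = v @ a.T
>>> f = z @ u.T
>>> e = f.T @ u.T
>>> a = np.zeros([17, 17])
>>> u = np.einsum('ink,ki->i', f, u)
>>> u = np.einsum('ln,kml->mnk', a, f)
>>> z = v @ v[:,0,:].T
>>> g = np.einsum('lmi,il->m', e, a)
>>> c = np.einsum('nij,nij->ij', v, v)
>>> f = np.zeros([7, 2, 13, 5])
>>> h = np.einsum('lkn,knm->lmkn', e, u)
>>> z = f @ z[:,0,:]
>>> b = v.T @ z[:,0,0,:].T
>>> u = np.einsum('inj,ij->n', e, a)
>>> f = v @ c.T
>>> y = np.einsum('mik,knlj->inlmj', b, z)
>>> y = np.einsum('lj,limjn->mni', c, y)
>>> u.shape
(37,)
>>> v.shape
(5, 37, 7)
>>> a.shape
(17, 17)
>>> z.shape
(7, 2, 13, 5)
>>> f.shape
(5, 37, 37)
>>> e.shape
(17, 37, 17)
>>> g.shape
(37,)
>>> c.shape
(37, 7)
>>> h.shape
(17, 5, 37, 17)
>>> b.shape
(7, 37, 7)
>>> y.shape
(13, 5, 2)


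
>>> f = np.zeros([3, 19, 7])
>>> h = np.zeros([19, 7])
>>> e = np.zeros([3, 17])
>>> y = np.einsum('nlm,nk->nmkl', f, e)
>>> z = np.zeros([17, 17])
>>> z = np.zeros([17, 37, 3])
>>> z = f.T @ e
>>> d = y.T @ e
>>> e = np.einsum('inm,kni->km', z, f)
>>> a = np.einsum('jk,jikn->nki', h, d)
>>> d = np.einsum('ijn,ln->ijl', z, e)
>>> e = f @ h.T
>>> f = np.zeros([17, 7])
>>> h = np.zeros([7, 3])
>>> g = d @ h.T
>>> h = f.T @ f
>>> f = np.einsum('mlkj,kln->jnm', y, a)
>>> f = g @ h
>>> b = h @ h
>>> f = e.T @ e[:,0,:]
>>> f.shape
(19, 19, 19)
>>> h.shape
(7, 7)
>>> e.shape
(3, 19, 19)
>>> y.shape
(3, 7, 17, 19)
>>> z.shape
(7, 19, 17)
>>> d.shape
(7, 19, 3)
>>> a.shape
(17, 7, 17)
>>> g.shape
(7, 19, 7)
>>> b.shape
(7, 7)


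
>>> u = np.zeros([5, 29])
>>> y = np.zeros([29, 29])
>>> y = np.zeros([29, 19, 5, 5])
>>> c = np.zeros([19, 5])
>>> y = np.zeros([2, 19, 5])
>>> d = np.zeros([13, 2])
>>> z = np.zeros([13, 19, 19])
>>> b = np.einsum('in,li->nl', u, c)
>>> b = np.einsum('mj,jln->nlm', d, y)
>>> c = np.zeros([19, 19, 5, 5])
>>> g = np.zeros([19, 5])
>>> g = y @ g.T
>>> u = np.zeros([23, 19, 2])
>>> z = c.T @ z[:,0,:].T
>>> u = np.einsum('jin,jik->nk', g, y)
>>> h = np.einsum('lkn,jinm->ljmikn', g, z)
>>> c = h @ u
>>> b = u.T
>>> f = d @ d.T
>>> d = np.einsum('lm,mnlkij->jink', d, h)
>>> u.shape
(19, 5)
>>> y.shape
(2, 19, 5)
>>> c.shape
(2, 5, 13, 5, 19, 5)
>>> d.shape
(19, 19, 5, 5)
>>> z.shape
(5, 5, 19, 13)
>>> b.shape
(5, 19)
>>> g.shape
(2, 19, 19)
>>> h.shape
(2, 5, 13, 5, 19, 19)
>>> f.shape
(13, 13)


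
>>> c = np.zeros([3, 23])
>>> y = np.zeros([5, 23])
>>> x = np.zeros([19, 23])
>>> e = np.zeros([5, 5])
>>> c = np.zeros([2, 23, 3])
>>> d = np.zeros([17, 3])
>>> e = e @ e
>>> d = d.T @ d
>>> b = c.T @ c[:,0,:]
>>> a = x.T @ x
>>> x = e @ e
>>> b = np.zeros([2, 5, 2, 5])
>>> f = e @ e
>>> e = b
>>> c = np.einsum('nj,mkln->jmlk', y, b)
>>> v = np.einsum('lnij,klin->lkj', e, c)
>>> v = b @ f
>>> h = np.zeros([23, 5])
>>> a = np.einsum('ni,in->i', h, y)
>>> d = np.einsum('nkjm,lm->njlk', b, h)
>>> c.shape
(23, 2, 2, 5)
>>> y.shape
(5, 23)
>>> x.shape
(5, 5)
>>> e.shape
(2, 5, 2, 5)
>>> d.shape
(2, 2, 23, 5)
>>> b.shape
(2, 5, 2, 5)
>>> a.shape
(5,)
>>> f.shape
(5, 5)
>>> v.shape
(2, 5, 2, 5)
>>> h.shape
(23, 5)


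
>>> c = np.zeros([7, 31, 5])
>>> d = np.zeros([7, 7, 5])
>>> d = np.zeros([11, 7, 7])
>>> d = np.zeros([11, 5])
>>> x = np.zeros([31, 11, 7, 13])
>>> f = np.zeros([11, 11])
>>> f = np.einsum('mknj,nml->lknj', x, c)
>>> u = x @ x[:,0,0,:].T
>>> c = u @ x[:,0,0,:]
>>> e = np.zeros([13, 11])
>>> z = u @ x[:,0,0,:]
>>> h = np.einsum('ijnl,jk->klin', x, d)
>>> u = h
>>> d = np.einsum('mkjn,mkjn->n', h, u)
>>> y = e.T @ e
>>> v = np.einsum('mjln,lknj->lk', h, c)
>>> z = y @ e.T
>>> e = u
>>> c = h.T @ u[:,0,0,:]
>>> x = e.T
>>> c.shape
(7, 31, 13, 7)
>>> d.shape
(7,)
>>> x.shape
(7, 31, 13, 5)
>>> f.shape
(5, 11, 7, 13)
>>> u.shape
(5, 13, 31, 7)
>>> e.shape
(5, 13, 31, 7)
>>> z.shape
(11, 13)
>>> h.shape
(5, 13, 31, 7)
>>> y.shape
(11, 11)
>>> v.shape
(31, 11)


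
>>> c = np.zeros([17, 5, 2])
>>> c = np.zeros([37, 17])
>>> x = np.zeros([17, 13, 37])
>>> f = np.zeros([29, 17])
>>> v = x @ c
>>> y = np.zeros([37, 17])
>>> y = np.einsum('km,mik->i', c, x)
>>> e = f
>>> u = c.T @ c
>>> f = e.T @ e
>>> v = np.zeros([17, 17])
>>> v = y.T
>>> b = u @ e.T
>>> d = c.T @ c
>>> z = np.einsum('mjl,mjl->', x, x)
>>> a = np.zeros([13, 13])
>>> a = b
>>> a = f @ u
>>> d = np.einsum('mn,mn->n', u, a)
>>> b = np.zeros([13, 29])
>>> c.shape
(37, 17)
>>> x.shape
(17, 13, 37)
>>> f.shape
(17, 17)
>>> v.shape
(13,)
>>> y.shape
(13,)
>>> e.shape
(29, 17)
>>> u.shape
(17, 17)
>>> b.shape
(13, 29)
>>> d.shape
(17,)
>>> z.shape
()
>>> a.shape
(17, 17)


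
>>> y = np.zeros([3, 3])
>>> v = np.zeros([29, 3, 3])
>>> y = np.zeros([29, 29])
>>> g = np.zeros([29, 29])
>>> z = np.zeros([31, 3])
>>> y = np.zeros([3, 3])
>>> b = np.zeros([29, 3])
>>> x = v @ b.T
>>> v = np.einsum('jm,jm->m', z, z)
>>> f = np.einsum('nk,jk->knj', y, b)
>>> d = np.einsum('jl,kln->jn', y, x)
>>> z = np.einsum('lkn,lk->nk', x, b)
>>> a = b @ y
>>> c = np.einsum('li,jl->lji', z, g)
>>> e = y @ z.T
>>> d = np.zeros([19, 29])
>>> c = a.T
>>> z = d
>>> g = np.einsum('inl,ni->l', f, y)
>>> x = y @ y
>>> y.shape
(3, 3)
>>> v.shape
(3,)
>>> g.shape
(29,)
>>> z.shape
(19, 29)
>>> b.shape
(29, 3)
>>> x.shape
(3, 3)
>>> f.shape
(3, 3, 29)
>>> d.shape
(19, 29)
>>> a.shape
(29, 3)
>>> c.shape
(3, 29)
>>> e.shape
(3, 29)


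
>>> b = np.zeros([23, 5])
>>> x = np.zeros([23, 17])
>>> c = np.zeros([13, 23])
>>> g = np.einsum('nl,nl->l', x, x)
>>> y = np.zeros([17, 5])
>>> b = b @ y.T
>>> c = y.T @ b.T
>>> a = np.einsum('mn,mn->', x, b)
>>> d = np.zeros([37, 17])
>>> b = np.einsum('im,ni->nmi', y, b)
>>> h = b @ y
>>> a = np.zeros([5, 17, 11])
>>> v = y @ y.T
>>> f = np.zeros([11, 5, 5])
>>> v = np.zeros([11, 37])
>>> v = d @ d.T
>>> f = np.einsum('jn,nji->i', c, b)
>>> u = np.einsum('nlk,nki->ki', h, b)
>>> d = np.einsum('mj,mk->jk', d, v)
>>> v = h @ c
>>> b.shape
(23, 5, 17)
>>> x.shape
(23, 17)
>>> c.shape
(5, 23)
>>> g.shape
(17,)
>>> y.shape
(17, 5)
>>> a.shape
(5, 17, 11)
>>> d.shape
(17, 37)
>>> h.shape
(23, 5, 5)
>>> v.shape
(23, 5, 23)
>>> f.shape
(17,)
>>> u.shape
(5, 17)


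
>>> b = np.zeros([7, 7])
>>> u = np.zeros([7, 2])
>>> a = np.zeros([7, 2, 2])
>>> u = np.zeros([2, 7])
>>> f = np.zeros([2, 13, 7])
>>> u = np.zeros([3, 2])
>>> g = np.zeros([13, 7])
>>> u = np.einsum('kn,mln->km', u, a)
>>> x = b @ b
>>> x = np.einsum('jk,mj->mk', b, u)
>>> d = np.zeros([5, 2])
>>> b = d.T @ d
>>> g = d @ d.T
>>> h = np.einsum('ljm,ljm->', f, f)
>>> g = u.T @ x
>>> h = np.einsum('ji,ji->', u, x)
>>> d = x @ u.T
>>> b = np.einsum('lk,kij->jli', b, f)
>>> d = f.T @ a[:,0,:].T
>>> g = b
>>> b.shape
(7, 2, 13)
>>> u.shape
(3, 7)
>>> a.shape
(7, 2, 2)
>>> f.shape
(2, 13, 7)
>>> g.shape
(7, 2, 13)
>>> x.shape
(3, 7)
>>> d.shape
(7, 13, 7)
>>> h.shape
()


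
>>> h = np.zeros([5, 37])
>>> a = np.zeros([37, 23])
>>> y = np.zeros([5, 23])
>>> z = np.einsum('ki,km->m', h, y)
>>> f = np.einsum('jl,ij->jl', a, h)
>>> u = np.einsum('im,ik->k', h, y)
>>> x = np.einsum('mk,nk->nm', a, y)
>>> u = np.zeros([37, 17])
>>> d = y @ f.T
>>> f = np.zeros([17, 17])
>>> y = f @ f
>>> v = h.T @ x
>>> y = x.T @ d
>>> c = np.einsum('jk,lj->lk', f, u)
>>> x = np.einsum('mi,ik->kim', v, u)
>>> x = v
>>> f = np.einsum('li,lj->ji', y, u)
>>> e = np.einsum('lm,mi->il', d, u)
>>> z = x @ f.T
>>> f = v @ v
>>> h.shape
(5, 37)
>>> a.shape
(37, 23)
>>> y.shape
(37, 37)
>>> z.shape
(37, 17)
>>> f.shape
(37, 37)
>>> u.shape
(37, 17)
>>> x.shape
(37, 37)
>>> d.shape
(5, 37)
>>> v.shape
(37, 37)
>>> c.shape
(37, 17)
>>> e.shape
(17, 5)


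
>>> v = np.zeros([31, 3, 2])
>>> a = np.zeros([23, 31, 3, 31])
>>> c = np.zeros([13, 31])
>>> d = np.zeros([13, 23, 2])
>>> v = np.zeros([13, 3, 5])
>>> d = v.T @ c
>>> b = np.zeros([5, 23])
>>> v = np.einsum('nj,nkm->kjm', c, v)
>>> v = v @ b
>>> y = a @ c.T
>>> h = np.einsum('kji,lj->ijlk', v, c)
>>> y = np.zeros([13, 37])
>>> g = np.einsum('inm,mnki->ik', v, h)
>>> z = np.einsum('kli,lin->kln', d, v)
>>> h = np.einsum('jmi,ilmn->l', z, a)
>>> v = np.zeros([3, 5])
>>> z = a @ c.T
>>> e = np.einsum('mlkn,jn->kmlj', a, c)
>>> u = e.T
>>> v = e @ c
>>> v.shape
(3, 23, 31, 31)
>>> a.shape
(23, 31, 3, 31)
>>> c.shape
(13, 31)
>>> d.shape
(5, 3, 31)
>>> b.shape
(5, 23)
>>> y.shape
(13, 37)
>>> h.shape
(31,)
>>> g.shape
(3, 13)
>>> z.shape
(23, 31, 3, 13)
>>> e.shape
(3, 23, 31, 13)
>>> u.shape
(13, 31, 23, 3)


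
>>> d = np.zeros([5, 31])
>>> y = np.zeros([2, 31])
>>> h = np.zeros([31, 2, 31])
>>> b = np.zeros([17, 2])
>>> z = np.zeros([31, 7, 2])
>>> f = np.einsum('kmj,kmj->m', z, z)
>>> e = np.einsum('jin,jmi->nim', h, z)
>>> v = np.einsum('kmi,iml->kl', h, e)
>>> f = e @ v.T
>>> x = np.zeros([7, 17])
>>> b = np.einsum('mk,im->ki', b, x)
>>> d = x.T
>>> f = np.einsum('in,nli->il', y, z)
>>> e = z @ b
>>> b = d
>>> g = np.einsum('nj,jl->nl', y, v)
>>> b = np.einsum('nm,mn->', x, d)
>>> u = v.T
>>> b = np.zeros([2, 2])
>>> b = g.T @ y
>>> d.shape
(17, 7)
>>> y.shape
(2, 31)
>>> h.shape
(31, 2, 31)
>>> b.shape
(7, 31)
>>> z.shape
(31, 7, 2)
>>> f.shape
(2, 7)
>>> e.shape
(31, 7, 7)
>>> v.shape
(31, 7)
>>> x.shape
(7, 17)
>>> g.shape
(2, 7)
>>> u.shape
(7, 31)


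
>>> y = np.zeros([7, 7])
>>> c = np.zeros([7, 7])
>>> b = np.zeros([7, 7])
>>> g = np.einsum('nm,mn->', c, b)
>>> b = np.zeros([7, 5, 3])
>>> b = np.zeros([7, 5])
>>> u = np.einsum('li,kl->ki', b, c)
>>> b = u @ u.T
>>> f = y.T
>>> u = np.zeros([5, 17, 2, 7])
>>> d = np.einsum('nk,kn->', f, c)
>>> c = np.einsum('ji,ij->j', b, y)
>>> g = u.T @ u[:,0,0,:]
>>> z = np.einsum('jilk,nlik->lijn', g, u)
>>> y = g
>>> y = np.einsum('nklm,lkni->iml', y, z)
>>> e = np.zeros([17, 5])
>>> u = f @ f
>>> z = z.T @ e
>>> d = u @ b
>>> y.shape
(5, 7, 17)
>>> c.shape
(7,)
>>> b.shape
(7, 7)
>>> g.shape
(7, 2, 17, 7)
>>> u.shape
(7, 7)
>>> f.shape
(7, 7)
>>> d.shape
(7, 7)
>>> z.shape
(5, 7, 2, 5)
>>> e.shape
(17, 5)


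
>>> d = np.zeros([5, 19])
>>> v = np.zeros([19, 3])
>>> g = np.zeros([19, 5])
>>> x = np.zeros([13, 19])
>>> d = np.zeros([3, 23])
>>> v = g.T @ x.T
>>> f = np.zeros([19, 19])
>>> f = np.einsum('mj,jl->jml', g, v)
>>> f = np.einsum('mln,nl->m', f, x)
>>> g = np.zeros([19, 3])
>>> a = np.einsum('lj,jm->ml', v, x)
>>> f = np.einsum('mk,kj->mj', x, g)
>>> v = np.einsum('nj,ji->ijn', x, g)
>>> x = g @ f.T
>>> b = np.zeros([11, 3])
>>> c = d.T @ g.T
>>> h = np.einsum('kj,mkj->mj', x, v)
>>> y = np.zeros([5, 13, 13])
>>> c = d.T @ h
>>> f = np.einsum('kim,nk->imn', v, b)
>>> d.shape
(3, 23)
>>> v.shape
(3, 19, 13)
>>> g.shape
(19, 3)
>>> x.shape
(19, 13)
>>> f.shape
(19, 13, 11)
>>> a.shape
(19, 5)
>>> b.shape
(11, 3)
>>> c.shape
(23, 13)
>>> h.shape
(3, 13)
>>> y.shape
(5, 13, 13)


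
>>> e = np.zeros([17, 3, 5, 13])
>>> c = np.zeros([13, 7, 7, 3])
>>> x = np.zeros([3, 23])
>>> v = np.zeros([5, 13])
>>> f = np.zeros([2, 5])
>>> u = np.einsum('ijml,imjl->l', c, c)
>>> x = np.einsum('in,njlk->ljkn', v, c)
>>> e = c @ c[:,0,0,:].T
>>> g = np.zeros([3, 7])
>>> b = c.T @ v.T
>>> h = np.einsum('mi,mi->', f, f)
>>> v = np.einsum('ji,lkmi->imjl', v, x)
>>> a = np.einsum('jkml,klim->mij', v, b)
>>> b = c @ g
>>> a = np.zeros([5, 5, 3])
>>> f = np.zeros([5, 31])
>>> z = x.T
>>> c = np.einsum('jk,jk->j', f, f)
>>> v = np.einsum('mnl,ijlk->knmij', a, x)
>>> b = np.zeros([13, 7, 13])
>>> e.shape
(13, 7, 7, 13)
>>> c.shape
(5,)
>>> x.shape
(7, 7, 3, 13)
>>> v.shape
(13, 5, 5, 7, 7)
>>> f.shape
(5, 31)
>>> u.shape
(3,)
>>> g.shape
(3, 7)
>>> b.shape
(13, 7, 13)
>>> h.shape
()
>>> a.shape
(5, 5, 3)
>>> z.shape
(13, 3, 7, 7)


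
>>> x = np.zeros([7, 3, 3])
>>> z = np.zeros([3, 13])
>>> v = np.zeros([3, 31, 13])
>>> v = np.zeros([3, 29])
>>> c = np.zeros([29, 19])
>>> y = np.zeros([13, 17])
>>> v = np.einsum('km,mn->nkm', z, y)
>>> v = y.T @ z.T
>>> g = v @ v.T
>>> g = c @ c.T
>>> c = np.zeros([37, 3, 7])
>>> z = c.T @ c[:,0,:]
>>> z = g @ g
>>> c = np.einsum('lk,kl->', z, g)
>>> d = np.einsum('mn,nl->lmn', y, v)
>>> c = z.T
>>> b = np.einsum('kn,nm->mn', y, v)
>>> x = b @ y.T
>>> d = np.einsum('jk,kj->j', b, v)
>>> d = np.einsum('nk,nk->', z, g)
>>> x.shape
(3, 13)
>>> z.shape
(29, 29)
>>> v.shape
(17, 3)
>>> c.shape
(29, 29)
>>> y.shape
(13, 17)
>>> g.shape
(29, 29)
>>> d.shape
()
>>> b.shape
(3, 17)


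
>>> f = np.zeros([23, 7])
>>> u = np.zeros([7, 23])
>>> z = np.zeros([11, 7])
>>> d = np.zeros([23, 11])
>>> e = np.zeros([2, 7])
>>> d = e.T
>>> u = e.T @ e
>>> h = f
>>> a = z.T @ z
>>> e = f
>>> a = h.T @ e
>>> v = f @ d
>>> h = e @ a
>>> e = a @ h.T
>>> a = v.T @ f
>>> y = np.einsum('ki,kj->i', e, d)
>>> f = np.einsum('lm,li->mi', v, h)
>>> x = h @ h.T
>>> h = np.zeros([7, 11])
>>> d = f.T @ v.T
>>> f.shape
(2, 7)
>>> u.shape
(7, 7)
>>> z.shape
(11, 7)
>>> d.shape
(7, 23)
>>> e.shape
(7, 23)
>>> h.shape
(7, 11)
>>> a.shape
(2, 7)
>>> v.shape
(23, 2)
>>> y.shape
(23,)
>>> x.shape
(23, 23)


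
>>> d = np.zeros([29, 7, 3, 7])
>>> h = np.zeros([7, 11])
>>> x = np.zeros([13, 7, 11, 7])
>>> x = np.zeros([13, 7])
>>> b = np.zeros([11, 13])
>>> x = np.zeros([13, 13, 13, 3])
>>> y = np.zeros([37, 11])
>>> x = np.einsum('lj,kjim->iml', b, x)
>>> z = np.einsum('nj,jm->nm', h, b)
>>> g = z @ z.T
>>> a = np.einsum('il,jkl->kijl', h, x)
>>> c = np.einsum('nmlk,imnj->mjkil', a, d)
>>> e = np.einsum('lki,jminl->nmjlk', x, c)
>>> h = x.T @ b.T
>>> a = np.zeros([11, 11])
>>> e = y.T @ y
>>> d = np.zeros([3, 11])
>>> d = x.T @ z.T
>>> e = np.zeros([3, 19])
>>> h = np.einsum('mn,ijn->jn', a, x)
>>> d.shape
(11, 3, 7)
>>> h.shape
(3, 11)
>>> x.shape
(13, 3, 11)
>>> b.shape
(11, 13)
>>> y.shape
(37, 11)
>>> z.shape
(7, 13)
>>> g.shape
(7, 7)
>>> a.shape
(11, 11)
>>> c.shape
(7, 7, 11, 29, 13)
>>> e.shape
(3, 19)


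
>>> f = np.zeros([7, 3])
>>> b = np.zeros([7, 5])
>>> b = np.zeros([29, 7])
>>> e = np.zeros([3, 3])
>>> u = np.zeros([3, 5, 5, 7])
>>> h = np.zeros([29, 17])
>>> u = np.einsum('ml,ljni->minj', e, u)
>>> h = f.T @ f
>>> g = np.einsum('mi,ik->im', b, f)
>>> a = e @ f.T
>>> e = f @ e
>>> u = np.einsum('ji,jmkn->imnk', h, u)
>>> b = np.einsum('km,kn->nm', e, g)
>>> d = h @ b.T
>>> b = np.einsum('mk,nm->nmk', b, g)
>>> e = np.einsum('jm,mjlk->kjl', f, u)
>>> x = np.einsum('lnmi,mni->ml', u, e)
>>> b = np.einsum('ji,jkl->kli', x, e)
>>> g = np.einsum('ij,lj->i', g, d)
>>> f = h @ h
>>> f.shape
(3, 3)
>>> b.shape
(7, 5, 3)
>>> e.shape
(5, 7, 5)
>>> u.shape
(3, 7, 5, 5)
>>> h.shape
(3, 3)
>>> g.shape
(7,)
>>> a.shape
(3, 7)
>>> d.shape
(3, 29)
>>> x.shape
(5, 3)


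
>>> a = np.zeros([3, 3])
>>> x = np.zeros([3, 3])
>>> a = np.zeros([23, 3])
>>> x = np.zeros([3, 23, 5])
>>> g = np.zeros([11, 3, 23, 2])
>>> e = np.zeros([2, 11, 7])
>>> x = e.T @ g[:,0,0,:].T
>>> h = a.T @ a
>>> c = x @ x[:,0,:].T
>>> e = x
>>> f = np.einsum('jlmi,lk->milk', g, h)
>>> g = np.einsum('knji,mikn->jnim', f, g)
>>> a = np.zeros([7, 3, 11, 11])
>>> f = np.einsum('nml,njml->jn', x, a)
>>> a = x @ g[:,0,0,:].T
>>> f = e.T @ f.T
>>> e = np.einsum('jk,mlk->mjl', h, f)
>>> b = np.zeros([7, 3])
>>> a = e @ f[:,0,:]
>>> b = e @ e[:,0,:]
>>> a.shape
(11, 3, 3)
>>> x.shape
(7, 11, 11)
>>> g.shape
(3, 2, 3, 11)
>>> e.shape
(11, 3, 11)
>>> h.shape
(3, 3)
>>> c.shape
(7, 11, 7)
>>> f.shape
(11, 11, 3)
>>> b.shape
(11, 3, 11)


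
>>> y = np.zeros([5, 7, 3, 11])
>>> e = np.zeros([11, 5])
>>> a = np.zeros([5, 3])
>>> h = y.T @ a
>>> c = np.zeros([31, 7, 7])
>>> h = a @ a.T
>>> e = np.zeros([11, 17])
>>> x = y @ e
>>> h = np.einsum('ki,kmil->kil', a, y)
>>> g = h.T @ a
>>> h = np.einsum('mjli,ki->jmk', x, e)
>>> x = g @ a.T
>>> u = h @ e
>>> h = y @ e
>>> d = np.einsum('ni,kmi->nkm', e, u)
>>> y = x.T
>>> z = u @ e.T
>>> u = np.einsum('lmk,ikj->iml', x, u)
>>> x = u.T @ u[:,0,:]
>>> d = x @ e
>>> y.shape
(5, 3, 11)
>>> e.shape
(11, 17)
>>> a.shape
(5, 3)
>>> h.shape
(5, 7, 3, 17)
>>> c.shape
(31, 7, 7)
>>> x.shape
(11, 3, 11)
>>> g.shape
(11, 3, 3)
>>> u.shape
(7, 3, 11)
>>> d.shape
(11, 3, 17)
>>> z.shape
(7, 5, 11)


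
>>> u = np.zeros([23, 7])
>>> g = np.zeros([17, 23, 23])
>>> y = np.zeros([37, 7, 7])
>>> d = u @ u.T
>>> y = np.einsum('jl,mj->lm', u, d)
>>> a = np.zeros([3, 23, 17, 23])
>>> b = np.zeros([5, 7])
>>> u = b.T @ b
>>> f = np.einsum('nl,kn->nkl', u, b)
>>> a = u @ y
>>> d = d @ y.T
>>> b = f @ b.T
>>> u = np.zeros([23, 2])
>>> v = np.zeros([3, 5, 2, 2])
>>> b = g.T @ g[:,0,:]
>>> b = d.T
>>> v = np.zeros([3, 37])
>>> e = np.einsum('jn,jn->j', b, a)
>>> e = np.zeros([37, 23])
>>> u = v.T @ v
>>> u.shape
(37, 37)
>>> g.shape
(17, 23, 23)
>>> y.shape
(7, 23)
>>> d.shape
(23, 7)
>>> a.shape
(7, 23)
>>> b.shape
(7, 23)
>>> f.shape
(7, 5, 7)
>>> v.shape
(3, 37)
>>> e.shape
(37, 23)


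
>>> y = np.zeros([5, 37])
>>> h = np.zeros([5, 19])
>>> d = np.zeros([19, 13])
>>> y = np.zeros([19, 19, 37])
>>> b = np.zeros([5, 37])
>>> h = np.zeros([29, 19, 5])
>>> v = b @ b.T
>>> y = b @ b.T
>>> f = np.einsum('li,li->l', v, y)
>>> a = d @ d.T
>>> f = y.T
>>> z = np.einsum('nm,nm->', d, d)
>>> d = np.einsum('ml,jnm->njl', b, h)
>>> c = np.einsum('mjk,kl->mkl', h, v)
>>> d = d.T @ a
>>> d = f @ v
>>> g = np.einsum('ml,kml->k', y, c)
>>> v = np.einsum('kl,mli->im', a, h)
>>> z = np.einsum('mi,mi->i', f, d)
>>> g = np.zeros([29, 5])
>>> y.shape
(5, 5)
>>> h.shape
(29, 19, 5)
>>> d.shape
(5, 5)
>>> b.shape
(5, 37)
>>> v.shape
(5, 29)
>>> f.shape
(5, 5)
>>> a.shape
(19, 19)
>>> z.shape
(5,)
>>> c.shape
(29, 5, 5)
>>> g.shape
(29, 5)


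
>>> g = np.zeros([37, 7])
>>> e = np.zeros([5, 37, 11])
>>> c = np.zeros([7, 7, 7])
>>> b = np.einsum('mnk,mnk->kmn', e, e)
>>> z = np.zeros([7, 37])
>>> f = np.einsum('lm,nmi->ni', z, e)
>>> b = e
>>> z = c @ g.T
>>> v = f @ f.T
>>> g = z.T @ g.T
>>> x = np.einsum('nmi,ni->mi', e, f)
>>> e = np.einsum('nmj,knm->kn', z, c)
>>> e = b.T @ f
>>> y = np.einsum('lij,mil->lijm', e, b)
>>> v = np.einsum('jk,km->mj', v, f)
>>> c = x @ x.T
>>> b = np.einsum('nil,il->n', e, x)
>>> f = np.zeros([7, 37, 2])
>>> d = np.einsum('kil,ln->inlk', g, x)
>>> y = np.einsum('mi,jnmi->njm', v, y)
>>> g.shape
(37, 7, 37)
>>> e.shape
(11, 37, 11)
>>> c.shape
(37, 37)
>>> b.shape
(11,)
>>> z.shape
(7, 7, 37)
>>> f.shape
(7, 37, 2)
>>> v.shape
(11, 5)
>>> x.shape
(37, 11)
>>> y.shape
(37, 11, 11)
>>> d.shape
(7, 11, 37, 37)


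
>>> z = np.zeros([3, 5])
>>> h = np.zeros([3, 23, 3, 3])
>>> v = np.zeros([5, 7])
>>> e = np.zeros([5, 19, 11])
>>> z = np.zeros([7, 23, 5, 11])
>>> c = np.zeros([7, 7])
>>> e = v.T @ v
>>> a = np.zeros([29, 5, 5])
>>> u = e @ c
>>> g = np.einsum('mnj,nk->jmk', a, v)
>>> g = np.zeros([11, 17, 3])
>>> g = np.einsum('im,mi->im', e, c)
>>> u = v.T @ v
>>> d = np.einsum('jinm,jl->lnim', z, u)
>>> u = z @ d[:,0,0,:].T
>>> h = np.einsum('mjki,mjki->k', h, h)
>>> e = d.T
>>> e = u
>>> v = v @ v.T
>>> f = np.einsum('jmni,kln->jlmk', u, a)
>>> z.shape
(7, 23, 5, 11)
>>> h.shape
(3,)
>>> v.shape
(5, 5)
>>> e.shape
(7, 23, 5, 7)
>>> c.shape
(7, 7)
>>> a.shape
(29, 5, 5)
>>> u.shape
(7, 23, 5, 7)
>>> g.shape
(7, 7)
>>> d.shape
(7, 5, 23, 11)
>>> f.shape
(7, 5, 23, 29)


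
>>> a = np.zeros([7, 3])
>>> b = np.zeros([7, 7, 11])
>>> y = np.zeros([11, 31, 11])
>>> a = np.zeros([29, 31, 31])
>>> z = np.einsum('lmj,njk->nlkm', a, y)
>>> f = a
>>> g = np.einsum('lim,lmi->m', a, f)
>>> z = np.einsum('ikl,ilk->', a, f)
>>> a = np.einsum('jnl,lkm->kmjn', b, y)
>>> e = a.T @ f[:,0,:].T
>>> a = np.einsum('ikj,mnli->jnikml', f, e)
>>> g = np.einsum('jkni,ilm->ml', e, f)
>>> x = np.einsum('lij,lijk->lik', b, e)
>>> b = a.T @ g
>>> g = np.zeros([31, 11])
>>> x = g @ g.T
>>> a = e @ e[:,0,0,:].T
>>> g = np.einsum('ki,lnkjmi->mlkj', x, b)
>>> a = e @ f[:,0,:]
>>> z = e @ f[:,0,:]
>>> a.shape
(7, 7, 11, 31)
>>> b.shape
(11, 7, 31, 29, 7, 31)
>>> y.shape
(11, 31, 11)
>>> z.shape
(7, 7, 11, 31)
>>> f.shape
(29, 31, 31)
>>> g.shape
(7, 11, 31, 29)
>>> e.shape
(7, 7, 11, 29)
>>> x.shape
(31, 31)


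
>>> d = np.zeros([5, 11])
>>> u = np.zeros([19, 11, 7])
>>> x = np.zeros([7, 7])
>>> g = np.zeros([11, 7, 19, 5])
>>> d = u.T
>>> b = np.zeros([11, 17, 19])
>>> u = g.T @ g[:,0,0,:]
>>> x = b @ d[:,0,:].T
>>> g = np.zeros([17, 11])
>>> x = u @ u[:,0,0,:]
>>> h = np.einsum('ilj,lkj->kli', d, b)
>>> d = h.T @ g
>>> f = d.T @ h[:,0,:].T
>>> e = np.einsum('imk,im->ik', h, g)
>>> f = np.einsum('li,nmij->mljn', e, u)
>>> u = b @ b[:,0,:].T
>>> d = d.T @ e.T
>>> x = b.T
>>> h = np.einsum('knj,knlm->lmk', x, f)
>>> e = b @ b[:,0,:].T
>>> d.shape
(11, 11, 17)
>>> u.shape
(11, 17, 11)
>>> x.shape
(19, 17, 11)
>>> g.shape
(17, 11)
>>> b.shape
(11, 17, 19)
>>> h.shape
(5, 5, 19)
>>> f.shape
(19, 17, 5, 5)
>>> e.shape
(11, 17, 11)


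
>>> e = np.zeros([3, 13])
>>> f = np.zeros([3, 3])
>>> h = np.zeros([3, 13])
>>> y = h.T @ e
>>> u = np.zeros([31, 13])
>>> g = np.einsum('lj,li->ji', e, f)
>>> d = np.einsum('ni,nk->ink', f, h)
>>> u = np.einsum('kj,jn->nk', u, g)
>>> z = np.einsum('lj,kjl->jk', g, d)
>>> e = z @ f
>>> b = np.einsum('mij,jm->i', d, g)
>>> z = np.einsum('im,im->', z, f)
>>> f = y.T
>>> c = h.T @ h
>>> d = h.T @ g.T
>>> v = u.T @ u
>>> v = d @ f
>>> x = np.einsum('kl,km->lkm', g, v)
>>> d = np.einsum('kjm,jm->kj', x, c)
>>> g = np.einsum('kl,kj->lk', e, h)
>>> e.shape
(3, 3)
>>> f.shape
(13, 13)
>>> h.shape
(3, 13)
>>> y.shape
(13, 13)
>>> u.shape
(3, 31)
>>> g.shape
(3, 3)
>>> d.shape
(3, 13)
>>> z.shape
()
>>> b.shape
(3,)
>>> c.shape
(13, 13)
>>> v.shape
(13, 13)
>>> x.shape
(3, 13, 13)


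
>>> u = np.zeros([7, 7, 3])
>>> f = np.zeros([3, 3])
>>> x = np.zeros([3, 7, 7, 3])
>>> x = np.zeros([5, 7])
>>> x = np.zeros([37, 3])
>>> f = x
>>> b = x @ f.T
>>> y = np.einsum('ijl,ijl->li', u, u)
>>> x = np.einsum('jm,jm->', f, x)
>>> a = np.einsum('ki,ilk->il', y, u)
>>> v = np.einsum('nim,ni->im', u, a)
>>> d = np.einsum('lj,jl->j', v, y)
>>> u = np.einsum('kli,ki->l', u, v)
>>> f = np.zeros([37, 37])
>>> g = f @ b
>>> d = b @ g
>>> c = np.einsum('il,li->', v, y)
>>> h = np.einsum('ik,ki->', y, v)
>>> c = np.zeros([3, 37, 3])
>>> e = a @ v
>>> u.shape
(7,)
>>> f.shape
(37, 37)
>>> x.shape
()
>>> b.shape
(37, 37)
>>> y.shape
(3, 7)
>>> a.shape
(7, 7)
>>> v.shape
(7, 3)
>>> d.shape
(37, 37)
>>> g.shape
(37, 37)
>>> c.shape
(3, 37, 3)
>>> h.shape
()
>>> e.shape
(7, 3)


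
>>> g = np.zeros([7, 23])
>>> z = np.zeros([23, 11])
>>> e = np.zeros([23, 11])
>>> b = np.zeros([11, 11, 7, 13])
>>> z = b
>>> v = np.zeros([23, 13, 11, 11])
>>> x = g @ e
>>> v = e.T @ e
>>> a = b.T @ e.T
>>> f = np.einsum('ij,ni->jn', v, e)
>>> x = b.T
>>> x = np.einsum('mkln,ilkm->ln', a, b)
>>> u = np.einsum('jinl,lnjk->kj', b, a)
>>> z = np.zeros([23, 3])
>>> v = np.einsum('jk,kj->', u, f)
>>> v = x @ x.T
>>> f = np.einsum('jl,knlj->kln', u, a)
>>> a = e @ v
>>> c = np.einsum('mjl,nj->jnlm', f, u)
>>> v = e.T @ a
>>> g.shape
(7, 23)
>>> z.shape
(23, 3)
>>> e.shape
(23, 11)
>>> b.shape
(11, 11, 7, 13)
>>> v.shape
(11, 11)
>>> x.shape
(11, 23)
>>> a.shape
(23, 11)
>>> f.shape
(13, 11, 7)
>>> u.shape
(23, 11)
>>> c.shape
(11, 23, 7, 13)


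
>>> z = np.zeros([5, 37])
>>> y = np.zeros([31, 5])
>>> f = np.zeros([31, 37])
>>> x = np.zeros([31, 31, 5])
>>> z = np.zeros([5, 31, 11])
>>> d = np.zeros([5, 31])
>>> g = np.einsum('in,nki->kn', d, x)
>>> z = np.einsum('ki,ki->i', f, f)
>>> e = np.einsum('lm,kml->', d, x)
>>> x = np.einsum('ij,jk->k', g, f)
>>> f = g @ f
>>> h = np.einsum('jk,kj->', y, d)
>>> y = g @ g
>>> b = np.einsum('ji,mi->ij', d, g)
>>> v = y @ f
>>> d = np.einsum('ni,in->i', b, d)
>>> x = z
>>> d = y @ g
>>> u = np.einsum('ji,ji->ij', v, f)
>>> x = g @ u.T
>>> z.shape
(37,)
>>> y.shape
(31, 31)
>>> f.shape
(31, 37)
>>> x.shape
(31, 37)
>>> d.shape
(31, 31)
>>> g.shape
(31, 31)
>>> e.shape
()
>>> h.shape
()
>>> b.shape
(31, 5)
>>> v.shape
(31, 37)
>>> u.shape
(37, 31)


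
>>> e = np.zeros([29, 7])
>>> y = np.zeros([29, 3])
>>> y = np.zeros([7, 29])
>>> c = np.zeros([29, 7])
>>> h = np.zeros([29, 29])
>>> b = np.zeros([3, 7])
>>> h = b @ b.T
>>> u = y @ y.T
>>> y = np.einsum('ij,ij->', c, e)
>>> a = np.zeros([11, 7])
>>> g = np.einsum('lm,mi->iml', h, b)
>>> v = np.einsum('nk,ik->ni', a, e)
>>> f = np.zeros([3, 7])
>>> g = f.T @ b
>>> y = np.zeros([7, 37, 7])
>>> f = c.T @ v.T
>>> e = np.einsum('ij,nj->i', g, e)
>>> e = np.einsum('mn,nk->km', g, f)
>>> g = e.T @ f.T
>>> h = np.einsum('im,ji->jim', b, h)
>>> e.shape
(11, 7)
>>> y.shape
(7, 37, 7)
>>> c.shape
(29, 7)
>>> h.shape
(3, 3, 7)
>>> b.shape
(3, 7)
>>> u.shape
(7, 7)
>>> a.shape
(11, 7)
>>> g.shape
(7, 7)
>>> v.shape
(11, 29)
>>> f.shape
(7, 11)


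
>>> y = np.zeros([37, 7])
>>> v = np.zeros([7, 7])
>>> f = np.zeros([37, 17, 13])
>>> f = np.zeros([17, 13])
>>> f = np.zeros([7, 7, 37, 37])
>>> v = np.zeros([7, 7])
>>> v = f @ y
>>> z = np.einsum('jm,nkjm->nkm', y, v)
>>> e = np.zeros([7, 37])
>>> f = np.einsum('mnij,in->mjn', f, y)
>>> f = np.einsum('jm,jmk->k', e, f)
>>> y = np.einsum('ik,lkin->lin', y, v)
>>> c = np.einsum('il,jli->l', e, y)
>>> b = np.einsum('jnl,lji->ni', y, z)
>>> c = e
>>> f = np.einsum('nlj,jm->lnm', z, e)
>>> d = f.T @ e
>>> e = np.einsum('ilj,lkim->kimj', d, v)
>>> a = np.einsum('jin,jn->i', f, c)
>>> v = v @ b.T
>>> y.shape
(7, 37, 7)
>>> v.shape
(7, 7, 37, 37)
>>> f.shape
(7, 7, 37)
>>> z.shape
(7, 7, 7)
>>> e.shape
(7, 37, 7, 37)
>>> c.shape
(7, 37)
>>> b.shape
(37, 7)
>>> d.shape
(37, 7, 37)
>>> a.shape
(7,)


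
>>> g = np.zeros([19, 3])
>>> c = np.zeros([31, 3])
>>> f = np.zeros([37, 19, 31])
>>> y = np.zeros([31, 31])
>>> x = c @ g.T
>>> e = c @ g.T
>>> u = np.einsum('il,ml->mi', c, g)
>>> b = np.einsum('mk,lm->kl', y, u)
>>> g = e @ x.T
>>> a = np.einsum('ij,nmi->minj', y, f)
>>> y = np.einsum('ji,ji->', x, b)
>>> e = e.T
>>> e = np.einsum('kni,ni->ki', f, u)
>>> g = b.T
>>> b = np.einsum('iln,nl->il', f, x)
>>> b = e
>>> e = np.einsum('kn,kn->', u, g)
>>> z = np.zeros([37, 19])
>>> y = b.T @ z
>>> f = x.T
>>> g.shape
(19, 31)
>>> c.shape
(31, 3)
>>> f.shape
(19, 31)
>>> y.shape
(31, 19)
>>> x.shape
(31, 19)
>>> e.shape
()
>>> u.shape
(19, 31)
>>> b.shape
(37, 31)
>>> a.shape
(19, 31, 37, 31)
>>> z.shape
(37, 19)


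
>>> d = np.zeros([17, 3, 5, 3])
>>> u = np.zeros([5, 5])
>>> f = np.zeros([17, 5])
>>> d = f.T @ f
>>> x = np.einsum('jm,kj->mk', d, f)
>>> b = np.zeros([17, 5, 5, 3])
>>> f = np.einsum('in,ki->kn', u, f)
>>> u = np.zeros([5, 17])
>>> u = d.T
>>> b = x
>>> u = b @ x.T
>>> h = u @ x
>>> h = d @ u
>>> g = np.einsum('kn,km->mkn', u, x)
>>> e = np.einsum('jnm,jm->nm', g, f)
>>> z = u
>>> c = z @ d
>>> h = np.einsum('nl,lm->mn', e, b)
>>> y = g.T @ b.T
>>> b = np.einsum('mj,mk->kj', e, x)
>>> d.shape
(5, 5)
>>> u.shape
(5, 5)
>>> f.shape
(17, 5)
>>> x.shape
(5, 17)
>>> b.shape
(17, 5)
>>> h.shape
(17, 5)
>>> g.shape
(17, 5, 5)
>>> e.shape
(5, 5)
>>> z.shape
(5, 5)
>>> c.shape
(5, 5)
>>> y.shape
(5, 5, 5)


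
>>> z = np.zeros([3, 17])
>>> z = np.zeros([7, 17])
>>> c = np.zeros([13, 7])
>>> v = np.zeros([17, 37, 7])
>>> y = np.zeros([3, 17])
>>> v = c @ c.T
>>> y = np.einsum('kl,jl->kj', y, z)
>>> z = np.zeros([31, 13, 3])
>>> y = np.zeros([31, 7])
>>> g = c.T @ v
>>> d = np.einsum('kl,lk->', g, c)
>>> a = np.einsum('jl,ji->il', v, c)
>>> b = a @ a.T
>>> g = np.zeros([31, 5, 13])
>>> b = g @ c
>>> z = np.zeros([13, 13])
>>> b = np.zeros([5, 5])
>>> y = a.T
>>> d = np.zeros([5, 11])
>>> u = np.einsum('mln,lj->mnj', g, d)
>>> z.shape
(13, 13)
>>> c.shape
(13, 7)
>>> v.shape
(13, 13)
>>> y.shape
(13, 7)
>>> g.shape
(31, 5, 13)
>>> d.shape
(5, 11)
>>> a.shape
(7, 13)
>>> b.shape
(5, 5)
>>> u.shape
(31, 13, 11)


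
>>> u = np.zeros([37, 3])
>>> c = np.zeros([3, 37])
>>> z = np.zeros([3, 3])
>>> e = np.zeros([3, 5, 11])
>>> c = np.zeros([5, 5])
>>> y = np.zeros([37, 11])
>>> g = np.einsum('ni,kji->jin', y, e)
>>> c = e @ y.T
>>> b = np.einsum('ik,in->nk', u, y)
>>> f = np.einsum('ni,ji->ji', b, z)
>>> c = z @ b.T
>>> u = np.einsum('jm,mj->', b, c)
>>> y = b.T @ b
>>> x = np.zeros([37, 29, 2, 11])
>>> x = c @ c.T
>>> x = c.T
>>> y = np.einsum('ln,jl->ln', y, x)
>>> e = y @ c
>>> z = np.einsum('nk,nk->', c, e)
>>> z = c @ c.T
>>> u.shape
()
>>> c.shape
(3, 11)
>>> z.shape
(3, 3)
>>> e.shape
(3, 11)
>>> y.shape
(3, 3)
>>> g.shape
(5, 11, 37)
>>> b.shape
(11, 3)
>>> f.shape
(3, 3)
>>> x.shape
(11, 3)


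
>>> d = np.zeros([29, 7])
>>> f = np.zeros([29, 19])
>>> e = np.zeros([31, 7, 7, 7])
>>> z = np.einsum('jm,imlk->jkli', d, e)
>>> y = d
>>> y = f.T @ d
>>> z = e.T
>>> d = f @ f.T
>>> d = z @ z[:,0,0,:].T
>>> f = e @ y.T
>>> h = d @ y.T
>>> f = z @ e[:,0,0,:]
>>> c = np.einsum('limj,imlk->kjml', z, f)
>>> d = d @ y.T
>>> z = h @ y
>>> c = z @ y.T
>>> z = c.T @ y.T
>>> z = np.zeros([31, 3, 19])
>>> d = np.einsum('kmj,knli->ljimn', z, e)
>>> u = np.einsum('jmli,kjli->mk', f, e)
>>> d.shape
(7, 19, 7, 3, 7)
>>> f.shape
(7, 7, 7, 7)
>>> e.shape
(31, 7, 7, 7)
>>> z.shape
(31, 3, 19)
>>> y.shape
(19, 7)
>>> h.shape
(7, 7, 7, 19)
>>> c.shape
(7, 7, 7, 19)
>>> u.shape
(7, 31)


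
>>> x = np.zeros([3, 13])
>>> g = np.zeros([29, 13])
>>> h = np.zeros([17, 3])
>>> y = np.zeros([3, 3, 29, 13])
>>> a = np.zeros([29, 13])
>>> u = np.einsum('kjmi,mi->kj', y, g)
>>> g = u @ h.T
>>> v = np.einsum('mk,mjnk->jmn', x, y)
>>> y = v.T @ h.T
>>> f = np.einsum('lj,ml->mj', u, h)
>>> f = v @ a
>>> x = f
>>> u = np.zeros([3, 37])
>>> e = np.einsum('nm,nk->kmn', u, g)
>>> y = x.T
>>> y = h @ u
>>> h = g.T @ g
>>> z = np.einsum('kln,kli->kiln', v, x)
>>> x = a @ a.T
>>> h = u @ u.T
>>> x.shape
(29, 29)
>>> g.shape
(3, 17)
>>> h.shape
(3, 3)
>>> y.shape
(17, 37)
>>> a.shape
(29, 13)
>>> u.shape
(3, 37)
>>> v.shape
(3, 3, 29)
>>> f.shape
(3, 3, 13)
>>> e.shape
(17, 37, 3)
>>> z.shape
(3, 13, 3, 29)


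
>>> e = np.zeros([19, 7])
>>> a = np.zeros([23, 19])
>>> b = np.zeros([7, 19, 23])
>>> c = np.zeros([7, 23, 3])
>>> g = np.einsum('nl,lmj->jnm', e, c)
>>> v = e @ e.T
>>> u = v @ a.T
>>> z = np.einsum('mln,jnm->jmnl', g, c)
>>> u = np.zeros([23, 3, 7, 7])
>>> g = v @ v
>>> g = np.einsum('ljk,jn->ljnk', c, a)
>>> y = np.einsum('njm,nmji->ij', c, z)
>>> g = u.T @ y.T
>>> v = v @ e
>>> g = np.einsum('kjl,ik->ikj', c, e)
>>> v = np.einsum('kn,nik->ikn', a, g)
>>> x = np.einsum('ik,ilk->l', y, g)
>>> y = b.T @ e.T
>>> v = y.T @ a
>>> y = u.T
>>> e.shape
(19, 7)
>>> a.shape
(23, 19)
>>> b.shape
(7, 19, 23)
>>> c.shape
(7, 23, 3)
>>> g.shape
(19, 7, 23)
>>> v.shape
(19, 19, 19)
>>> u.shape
(23, 3, 7, 7)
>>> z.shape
(7, 3, 23, 19)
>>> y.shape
(7, 7, 3, 23)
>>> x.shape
(7,)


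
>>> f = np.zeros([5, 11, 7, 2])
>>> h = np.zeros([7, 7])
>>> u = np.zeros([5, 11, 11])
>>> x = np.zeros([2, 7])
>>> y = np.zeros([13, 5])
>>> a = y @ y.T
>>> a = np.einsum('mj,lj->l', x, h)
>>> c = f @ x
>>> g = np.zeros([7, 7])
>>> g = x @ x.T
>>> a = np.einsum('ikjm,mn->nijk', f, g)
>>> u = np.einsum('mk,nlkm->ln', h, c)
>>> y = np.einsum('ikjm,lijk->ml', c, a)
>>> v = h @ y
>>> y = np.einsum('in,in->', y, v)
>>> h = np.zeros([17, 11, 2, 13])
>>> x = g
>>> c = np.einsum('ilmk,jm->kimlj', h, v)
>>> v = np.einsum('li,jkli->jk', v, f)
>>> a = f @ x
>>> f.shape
(5, 11, 7, 2)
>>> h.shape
(17, 11, 2, 13)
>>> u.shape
(11, 5)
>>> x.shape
(2, 2)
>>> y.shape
()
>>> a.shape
(5, 11, 7, 2)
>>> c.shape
(13, 17, 2, 11, 7)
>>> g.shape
(2, 2)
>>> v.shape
(5, 11)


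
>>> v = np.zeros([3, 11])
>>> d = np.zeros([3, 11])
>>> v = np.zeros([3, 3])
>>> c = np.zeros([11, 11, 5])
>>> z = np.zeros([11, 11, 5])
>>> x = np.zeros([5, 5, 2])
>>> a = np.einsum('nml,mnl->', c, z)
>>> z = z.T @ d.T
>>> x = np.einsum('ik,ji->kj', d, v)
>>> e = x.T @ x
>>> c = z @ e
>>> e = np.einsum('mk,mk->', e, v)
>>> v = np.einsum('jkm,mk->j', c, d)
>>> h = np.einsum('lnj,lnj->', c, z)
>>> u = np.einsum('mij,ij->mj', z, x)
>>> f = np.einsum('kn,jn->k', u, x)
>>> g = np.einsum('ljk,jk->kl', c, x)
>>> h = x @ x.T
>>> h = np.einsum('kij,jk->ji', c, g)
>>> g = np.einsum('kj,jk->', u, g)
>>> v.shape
(5,)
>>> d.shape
(3, 11)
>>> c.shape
(5, 11, 3)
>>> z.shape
(5, 11, 3)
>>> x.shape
(11, 3)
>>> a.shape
()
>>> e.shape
()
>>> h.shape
(3, 11)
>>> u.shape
(5, 3)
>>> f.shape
(5,)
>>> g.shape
()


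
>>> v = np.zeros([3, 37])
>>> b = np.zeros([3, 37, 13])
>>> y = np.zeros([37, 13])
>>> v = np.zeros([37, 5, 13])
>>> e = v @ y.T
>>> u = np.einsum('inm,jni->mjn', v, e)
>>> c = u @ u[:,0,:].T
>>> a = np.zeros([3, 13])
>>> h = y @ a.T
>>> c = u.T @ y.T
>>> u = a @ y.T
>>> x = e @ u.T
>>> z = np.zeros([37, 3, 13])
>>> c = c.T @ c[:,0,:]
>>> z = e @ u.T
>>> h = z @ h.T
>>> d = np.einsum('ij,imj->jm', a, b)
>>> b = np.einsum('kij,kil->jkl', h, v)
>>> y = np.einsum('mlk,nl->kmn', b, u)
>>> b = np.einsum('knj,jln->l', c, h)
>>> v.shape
(37, 5, 13)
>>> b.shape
(5,)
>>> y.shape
(13, 37, 3)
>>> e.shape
(37, 5, 37)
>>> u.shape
(3, 37)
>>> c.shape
(37, 37, 37)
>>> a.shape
(3, 13)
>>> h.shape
(37, 5, 37)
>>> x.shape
(37, 5, 3)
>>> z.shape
(37, 5, 3)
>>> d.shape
(13, 37)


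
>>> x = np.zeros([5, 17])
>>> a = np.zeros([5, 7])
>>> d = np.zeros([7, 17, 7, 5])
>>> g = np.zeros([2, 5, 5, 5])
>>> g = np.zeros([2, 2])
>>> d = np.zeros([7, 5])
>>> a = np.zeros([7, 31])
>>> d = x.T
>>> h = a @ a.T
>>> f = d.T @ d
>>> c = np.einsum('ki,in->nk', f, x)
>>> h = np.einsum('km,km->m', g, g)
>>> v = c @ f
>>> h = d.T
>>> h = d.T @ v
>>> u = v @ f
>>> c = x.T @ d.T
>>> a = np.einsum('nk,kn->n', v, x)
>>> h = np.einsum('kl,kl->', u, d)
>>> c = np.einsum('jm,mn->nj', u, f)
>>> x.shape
(5, 17)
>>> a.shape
(17,)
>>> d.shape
(17, 5)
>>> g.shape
(2, 2)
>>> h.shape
()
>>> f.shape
(5, 5)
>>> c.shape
(5, 17)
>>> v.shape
(17, 5)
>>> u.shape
(17, 5)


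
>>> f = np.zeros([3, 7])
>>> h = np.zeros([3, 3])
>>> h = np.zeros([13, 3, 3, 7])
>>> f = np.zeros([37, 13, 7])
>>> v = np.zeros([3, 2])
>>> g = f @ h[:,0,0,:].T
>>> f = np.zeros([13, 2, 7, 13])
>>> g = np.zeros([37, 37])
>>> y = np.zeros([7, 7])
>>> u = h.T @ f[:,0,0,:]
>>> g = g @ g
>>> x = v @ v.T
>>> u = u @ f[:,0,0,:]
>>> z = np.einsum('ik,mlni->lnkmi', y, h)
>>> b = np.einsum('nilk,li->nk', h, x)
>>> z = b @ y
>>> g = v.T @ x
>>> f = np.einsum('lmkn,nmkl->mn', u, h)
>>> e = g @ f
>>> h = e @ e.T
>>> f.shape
(3, 13)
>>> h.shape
(2, 2)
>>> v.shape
(3, 2)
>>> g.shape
(2, 3)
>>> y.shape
(7, 7)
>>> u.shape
(7, 3, 3, 13)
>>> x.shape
(3, 3)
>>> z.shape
(13, 7)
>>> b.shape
(13, 7)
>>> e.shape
(2, 13)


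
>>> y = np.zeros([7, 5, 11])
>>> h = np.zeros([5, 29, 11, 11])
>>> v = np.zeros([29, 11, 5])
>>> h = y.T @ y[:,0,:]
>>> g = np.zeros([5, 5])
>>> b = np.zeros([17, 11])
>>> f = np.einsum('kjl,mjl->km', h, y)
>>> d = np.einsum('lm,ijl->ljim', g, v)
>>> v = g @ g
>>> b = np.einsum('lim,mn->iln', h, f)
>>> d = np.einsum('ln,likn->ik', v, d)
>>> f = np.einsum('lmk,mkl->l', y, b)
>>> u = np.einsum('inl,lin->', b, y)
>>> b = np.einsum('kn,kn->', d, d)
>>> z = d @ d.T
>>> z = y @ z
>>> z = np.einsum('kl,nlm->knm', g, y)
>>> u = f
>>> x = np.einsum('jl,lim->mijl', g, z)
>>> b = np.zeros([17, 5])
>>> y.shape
(7, 5, 11)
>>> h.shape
(11, 5, 11)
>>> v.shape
(5, 5)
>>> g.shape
(5, 5)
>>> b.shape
(17, 5)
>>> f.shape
(7,)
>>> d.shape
(11, 29)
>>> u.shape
(7,)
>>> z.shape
(5, 7, 11)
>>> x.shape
(11, 7, 5, 5)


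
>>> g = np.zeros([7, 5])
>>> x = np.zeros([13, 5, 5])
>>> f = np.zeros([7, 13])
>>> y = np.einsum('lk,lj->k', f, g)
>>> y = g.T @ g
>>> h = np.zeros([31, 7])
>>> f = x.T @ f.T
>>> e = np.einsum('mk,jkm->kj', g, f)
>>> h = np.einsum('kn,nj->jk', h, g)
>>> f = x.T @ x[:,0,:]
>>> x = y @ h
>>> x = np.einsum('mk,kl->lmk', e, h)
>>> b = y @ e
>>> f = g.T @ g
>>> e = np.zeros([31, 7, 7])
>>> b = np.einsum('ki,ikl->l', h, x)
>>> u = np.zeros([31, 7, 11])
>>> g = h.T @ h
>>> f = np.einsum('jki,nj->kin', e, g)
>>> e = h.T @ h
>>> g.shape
(31, 31)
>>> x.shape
(31, 5, 5)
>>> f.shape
(7, 7, 31)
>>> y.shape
(5, 5)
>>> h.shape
(5, 31)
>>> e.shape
(31, 31)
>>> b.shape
(5,)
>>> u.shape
(31, 7, 11)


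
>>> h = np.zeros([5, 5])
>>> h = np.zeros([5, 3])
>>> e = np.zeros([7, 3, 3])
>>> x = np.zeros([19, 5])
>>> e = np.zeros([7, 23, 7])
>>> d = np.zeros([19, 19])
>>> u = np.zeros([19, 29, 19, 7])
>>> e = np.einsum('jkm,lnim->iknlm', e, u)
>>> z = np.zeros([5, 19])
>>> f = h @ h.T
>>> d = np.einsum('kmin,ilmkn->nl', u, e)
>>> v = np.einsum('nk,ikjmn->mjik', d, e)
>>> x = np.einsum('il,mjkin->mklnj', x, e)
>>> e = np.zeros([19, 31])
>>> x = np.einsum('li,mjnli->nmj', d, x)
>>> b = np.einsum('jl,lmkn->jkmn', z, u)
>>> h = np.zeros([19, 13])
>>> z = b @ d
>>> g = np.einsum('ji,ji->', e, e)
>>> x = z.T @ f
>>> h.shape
(19, 13)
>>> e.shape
(19, 31)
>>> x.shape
(23, 29, 19, 5)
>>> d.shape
(7, 23)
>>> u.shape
(19, 29, 19, 7)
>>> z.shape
(5, 19, 29, 23)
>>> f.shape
(5, 5)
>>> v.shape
(19, 29, 19, 23)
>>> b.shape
(5, 19, 29, 7)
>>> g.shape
()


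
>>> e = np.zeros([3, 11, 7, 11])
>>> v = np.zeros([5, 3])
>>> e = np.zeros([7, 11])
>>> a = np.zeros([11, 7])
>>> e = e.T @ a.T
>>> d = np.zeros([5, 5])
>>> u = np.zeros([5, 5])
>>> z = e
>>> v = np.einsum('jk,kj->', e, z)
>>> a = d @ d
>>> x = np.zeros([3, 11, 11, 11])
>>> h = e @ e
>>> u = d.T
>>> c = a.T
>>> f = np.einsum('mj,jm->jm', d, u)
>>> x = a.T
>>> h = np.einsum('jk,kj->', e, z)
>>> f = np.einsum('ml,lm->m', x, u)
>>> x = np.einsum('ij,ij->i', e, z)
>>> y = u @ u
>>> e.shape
(11, 11)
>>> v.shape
()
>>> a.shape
(5, 5)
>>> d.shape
(5, 5)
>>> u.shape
(5, 5)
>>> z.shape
(11, 11)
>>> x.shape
(11,)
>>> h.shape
()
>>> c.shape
(5, 5)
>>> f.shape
(5,)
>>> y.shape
(5, 5)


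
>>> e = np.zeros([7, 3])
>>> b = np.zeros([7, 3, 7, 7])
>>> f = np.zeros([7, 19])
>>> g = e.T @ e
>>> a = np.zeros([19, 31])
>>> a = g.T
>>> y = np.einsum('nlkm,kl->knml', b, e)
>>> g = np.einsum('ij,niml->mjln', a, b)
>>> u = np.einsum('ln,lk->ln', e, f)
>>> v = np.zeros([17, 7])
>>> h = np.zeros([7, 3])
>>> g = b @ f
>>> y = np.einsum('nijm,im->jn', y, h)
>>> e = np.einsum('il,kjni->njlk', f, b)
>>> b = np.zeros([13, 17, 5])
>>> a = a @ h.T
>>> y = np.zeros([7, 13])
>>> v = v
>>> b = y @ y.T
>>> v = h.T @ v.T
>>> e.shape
(7, 3, 19, 7)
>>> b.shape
(7, 7)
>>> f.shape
(7, 19)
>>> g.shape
(7, 3, 7, 19)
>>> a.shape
(3, 7)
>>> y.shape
(7, 13)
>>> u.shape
(7, 3)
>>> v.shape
(3, 17)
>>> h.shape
(7, 3)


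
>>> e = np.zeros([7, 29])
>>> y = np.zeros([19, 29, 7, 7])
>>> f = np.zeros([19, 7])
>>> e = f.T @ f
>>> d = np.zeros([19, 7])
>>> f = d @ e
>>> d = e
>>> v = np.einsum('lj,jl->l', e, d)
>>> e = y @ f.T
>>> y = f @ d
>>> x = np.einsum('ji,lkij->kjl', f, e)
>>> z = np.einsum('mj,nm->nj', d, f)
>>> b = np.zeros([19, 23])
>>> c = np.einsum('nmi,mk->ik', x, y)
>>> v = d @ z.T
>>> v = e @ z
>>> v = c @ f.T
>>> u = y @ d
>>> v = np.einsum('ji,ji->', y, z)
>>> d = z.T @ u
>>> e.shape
(19, 29, 7, 19)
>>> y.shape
(19, 7)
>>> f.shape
(19, 7)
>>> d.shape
(7, 7)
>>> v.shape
()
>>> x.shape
(29, 19, 19)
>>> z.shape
(19, 7)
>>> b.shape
(19, 23)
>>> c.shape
(19, 7)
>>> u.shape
(19, 7)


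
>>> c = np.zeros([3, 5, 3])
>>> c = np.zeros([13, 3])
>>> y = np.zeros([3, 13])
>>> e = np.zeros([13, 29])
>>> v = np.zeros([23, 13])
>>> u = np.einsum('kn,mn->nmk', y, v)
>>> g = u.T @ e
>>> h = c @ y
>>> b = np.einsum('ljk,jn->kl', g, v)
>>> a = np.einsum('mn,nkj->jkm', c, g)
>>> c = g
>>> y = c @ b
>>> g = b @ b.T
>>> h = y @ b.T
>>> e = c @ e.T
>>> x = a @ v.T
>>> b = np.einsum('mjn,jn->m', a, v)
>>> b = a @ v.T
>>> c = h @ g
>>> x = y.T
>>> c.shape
(3, 23, 29)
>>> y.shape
(3, 23, 3)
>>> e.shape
(3, 23, 13)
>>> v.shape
(23, 13)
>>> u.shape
(13, 23, 3)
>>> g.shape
(29, 29)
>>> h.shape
(3, 23, 29)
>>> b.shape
(29, 23, 23)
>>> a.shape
(29, 23, 13)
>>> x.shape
(3, 23, 3)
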